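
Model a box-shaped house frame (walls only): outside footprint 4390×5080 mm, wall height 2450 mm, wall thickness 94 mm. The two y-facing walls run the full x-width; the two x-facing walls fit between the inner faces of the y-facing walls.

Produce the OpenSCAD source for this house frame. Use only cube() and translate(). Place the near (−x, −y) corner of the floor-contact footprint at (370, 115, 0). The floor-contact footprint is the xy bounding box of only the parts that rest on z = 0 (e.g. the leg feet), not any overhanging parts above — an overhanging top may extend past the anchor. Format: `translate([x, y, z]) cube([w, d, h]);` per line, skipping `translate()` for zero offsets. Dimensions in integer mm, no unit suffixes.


translate([370, 115, 0]) cube([4390, 94, 2450]);
translate([370, 5101, 0]) cube([4390, 94, 2450]);
translate([370, 209, 0]) cube([94, 4892, 2450]);
translate([4666, 209, 0]) cube([94, 4892, 2450]);


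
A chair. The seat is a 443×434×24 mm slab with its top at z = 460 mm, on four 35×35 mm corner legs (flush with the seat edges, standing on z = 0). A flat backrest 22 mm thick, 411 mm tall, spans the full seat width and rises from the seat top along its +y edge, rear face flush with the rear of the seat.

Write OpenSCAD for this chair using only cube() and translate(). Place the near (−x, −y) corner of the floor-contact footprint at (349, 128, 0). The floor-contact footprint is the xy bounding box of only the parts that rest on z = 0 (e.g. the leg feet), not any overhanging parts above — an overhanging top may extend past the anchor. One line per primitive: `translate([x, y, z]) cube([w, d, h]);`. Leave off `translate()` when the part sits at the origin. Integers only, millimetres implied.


// leg_h = 460 - 24 = 436
translate([349, 128, 436]) cube([443, 434, 24]);
translate([349, 128, 0]) cube([35, 35, 436]);
translate([757, 128, 0]) cube([35, 35, 436]);
translate([349, 527, 0]) cube([35, 35, 436]);
translate([757, 527, 0]) cube([35, 35, 436]);
translate([349, 540, 460]) cube([443, 22, 411]);


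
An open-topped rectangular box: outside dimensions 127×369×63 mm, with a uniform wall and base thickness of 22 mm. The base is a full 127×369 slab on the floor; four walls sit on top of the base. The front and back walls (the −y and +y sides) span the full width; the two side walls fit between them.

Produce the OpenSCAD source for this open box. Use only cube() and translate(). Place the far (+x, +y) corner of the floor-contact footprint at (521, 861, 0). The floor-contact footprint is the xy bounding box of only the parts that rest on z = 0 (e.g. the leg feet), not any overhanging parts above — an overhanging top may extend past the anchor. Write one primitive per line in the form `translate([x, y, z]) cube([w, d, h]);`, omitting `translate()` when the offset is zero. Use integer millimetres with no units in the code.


translate([394, 492, 0]) cube([127, 369, 22]);
translate([394, 492, 22]) cube([127, 22, 41]);
translate([394, 839, 22]) cube([127, 22, 41]);
translate([394, 514, 22]) cube([22, 325, 41]);
translate([499, 514, 22]) cube([22, 325, 41]);


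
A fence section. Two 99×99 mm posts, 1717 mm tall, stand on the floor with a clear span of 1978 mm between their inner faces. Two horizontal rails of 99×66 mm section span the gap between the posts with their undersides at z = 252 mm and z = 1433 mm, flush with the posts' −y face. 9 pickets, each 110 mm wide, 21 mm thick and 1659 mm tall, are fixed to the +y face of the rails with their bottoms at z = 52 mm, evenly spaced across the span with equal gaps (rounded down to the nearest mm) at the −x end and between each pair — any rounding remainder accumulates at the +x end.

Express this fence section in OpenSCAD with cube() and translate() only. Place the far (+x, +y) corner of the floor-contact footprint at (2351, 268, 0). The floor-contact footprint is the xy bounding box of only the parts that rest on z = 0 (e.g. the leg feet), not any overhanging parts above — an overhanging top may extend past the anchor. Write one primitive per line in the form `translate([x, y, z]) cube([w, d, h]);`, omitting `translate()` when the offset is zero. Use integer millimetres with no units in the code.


translate([175, 169, 0]) cube([99, 99, 1717]);
translate([2252, 169, 0]) cube([99, 99, 1717]);
translate([274, 169, 252]) cube([1978, 99, 66]);
translate([274, 169, 1433]) cube([1978, 99, 66]);
translate([372, 268, 52]) cube([110, 21, 1659]);
translate([580, 268, 52]) cube([110, 21, 1659]);
translate([788, 268, 52]) cube([110, 21, 1659]);
translate([996, 268, 52]) cube([110, 21, 1659]);
translate([1204, 268, 52]) cube([110, 21, 1659]);
translate([1412, 268, 52]) cube([110, 21, 1659]);
translate([1620, 268, 52]) cube([110, 21, 1659]);
translate([1828, 268, 52]) cube([110, 21, 1659]);
translate([2036, 268, 52]) cube([110, 21, 1659]);


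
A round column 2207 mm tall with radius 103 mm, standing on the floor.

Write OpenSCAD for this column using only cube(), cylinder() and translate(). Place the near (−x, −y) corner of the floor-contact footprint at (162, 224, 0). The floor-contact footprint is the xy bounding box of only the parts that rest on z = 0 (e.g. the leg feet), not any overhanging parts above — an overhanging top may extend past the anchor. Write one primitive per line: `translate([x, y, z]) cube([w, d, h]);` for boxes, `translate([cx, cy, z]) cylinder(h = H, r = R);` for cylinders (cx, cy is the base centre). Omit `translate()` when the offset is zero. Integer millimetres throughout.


translate([265, 327, 0]) cylinder(h = 2207, r = 103);


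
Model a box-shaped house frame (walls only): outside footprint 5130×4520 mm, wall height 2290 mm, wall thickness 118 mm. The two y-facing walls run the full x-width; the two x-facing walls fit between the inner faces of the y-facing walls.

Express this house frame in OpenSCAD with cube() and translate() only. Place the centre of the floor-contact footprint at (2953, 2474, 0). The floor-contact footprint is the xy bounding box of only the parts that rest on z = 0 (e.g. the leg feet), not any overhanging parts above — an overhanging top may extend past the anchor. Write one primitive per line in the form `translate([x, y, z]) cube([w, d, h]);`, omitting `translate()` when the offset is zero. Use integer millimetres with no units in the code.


translate([388, 214, 0]) cube([5130, 118, 2290]);
translate([388, 4616, 0]) cube([5130, 118, 2290]);
translate([388, 332, 0]) cube([118, 4284, 2290]);
translate([5400, 332, 0]) cube([118, 4284, 2290]);


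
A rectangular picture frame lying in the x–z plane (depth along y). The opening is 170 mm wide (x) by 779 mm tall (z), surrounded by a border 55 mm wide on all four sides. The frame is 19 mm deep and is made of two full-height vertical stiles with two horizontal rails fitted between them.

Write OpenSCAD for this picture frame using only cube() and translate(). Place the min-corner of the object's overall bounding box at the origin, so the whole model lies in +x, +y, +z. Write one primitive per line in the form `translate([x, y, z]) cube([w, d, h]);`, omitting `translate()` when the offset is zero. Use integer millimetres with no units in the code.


cube([55, 19, 889]);
translate([225, 0, 0]) cube([55, 19, 889]);
translate([55, 0, 0]) cube([170, 19, 55]);
translate([55, 0, 834]) cube([170, 19, 55]);


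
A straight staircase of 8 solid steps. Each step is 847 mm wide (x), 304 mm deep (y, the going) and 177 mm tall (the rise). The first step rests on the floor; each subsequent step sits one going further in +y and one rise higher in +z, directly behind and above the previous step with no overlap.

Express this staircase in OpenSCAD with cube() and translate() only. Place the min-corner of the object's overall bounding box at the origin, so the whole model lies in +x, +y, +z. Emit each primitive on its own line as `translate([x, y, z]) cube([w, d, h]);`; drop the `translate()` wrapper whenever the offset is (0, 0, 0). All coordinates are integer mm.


cube([847, 304, 177]);
translate([0, 304, 177]) cube([847, 304, 177]);
translate([0, 608, 354]) cube([847, 304, 177]);
translate([0, 912, 531]) cube([847, 304, 177]);
translate([0, 1216, 708]) cube([847, 304, 177]);
translate([0, 1520, 885]) cube([847, 304, 177]);
translate([0, 1824, 1062]) cube([847, 304, 177]);
translate([0, 2128, 1239]) cube([847, 304, 177]);


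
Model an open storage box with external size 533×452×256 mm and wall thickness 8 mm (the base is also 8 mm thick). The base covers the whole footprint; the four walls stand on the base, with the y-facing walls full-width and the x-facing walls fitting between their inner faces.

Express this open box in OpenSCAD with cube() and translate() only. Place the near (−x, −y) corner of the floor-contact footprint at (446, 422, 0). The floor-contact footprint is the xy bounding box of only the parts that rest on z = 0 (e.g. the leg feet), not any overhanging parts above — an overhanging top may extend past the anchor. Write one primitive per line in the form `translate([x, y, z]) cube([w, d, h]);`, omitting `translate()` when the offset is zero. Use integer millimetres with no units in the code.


translate([446, 422, 0]) cube([533, 452, 8]);
translate([446, 422, 8]) cube([533, 8, 248]);
translate([446, 866, 8]) cube([533, 8, 248]);
translate([446, 430, 8]) cube([8, 436, 248]);
translate([971, 430, 8]) cube([8, 436, 248]);


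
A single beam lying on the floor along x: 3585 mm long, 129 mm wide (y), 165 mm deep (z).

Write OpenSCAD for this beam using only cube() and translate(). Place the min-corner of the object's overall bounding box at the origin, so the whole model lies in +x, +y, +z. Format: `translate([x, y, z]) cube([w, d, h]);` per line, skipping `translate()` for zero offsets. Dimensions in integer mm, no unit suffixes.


cube([3585, 129, 165]);


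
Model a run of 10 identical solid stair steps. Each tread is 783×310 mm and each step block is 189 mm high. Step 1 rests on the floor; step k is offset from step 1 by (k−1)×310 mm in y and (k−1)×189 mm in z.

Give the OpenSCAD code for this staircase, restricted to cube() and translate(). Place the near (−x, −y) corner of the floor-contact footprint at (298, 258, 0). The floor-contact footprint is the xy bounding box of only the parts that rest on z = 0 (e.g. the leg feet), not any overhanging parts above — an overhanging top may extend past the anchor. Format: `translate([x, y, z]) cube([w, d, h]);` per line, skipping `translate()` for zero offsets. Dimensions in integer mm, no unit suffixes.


translate([298, 258, 0]) cube([783, 310, 189]);
translate([298, 568, 189]) cube([783, 310, 189]);
translate([298, 878, 378]) cube([783, 310, 189]);
translate([298, 1188, 567]) cube([783, 310, 189]);
translate([298, 1498, 756]) cube([783, 310, 189]);
translate([298, 1808, 945]) cube([783, 310, 189]);
translate([298, 2118, 1134]) cube([783, 310, 189]);
translate([298, 2428, 1323]) cube([783, 310, 189]);
translate([298, 2738, 1512]) cube([783, 310, 189]);
translate([298, 3048, 1701]) cube([783, 310, 189]);


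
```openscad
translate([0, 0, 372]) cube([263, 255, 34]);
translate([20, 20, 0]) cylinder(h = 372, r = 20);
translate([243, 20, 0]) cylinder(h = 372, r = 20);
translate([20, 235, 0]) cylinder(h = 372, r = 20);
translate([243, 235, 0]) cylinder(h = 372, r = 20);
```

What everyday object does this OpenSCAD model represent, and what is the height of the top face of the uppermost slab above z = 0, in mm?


A stool. The seat height is 406 mm.

A 263×255×34 slab at z = 372 on four corner cylinders — a stool. The seat top is 372 + 34 = 406 mm.


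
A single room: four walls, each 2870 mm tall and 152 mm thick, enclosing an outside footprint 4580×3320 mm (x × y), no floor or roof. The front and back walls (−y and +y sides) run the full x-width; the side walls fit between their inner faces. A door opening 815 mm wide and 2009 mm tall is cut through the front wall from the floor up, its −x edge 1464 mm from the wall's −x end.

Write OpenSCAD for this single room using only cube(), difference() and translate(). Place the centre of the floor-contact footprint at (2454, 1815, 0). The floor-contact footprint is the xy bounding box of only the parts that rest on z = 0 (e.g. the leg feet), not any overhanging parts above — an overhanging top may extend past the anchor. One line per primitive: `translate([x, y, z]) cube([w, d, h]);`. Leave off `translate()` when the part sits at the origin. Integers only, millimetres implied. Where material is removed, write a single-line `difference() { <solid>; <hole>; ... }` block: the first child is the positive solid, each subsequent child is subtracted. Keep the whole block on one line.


difference() { translate([164, 155, 0]) cube([4580, 152, 2870]); translate([1628, 155, 0]) cube([815, 152, 2009]); }
translate([164, 3323, 0]) cube([4580, 152, 2870]);
translate([164, 307, 0]) cube([152, 3016, 2870]);
translate([4592, 307, 0]) cube([152, 3016, 2870]);


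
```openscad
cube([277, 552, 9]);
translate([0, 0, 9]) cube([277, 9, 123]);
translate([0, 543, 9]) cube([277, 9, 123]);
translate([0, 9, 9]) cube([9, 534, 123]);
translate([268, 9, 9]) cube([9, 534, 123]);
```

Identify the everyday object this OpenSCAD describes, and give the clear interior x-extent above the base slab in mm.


An open box. The internal width is 259 mm.

A 277×552 base slab with four walls standing on it — an open box. The base is 277 mm wide and the walls are 9 mm thick, so the internal width is 277 − 2 × 9 = 259 mm.


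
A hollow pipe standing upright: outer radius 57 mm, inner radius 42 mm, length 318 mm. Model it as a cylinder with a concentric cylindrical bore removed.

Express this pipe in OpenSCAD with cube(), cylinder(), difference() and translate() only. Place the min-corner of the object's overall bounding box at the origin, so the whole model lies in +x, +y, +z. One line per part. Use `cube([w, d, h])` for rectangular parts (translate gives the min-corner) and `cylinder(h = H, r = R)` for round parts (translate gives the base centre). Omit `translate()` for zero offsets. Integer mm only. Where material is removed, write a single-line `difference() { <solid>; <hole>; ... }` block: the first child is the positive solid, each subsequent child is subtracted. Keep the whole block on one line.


difference() { translate([57, 57, 0]) cylinder(h = 318, r = 57); translate([57, 57, 0]) cylinder(h = 318, r = 42); }


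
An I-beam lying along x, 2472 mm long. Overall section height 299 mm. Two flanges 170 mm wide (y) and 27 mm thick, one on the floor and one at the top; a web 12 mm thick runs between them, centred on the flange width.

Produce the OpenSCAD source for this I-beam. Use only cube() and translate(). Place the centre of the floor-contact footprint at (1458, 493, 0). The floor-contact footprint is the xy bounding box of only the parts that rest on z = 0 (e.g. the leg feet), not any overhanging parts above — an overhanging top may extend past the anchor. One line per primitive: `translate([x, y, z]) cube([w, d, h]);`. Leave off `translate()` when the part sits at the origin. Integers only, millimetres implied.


translate([222, 408, 0]) cube([2472, 170, 27]);
translate([222, 487, 27]) cube([2472, 12, 245]);
translate([222, 408, 272]) cube([2472, 170, 27]);


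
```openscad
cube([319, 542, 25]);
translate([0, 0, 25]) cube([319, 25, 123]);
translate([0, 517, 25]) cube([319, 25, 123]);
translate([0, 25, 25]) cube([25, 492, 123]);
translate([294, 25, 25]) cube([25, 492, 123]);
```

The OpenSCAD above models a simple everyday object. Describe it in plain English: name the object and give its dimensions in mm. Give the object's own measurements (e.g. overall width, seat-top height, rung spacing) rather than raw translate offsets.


An open-topped rectangular box: outside dimensions 319×542×148 mm, with a uniform wall and base thickness of 25 mm. The base is a full 319×542 slab on the floor; four walls sit on top of the base. The front and back walls (the −y and +y sides) span the full width; the two side walls fit between them.


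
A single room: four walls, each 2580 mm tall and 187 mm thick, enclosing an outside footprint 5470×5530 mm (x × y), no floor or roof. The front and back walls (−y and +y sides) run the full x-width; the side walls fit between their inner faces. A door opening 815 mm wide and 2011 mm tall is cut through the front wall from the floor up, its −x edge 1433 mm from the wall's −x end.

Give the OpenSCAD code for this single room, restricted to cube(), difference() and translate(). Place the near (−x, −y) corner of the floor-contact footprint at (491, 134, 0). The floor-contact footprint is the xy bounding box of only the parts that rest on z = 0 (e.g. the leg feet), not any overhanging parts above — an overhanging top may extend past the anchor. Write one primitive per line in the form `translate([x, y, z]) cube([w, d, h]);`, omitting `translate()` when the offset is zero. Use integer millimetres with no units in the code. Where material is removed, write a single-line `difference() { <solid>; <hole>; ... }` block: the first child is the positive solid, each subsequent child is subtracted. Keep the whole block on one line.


difference() { translate([491, 134, 0]) cube([5470, 187, 2580]); translate([1924, 134, 0]) cube([815, 187, 2011]); }
translate([491, 5477, 0]) cube([5470, 187, 2580]);
translate([491, 321, 0]) cube([187, 5156, 2580]);
translate([5774, 321, 0]) cube([187, 5156, 2580]);


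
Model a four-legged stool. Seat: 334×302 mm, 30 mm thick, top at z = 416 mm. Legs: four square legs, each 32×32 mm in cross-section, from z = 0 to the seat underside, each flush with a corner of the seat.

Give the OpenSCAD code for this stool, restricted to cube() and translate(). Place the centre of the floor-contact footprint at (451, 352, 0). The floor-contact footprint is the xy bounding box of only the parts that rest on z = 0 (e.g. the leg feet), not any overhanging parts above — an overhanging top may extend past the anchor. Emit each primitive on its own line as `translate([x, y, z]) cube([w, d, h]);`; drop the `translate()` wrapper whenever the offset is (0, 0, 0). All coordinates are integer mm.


translate([284, 201, 386]) cube([334, 302, 30]);
translate([284, 201, 0]) cube([32, 32, 386]);
translate([586, 201, 0]) cube([32, 32, 386]);
translate([284, 471, 0]) cube([32, 32, 386]);
translate([586, 471, 0]) cube([32, 32, 386]);


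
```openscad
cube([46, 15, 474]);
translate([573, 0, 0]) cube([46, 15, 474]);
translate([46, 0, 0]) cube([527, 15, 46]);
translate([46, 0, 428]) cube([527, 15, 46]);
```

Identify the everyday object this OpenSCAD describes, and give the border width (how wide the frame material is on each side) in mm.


A picture frame. The border width is 46 mm.

Four thin pieces enclosing a rectangular opening — a picture frame. The two full-height stiles are 474 mm tall; the top rail sits at z = 428 and is 46 mm tall, so the border above the opening is 474 − 428 = 46 mm, matching the stile x-width.


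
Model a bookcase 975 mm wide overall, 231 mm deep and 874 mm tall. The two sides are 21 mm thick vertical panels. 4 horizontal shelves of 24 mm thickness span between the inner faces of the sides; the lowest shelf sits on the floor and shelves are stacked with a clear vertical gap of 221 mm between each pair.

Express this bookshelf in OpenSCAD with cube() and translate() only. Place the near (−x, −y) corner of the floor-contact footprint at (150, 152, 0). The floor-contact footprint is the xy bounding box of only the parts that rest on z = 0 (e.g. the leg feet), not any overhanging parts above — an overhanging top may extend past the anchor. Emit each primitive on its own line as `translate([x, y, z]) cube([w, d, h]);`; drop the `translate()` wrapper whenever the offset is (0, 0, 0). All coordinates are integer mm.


translate([150, 152, 0]) cube([21, 231, 874]);
translate([1104, 152, 0]) cube([21, 231, 874]);
translate([171, 152, 0]) cube([933, 231, 24]);
translate([171, 152, 245]) cube([933, 231, 24]);
translate([171, 152, 490]) cube([933, 231, 24]);
translate([171, 152, 735]) cube([933, 231, 24]);


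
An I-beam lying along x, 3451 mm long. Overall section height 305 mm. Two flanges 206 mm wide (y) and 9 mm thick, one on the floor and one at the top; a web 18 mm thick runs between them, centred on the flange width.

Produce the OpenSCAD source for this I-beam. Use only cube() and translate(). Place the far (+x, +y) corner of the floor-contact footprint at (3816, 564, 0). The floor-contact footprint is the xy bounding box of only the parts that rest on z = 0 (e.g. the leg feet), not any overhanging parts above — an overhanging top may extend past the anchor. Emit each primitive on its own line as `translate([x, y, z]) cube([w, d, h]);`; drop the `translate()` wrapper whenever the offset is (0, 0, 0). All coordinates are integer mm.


translate([365, 358, 0]) cube([3451, 206, 9]);
translate([365, 452, 9]) cube([3451, 18, 287]);
translate([365, 358, 296]) cube([3451, 206, 9]);


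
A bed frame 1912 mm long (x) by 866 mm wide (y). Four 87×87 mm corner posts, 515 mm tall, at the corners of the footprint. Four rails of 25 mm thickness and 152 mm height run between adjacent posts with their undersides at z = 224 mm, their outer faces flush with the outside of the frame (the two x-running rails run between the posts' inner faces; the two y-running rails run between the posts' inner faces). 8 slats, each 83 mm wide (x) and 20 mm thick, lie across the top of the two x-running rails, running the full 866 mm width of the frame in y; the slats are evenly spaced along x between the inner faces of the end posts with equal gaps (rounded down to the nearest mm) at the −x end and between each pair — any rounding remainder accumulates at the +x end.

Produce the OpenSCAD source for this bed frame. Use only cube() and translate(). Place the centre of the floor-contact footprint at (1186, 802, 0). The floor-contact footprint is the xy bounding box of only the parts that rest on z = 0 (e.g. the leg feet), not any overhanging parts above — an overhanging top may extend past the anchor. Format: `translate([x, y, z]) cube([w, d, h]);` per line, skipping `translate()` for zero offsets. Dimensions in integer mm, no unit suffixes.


translate([230, 369, 0]) cube([87, 87, 515]);
translate([230, 1148, 0]) cube([87, 87, 515]);
translate([2055, 369, 0]) cube([87, 87, 515]);
translate([2055, 1148, 0]) cube([87, 87, 515]);
translate([317, 369, 224]) cube([1738, 25, 152]);
translate([317, 1210, 224]) cube([1738, 25, 152]);
translate([230, 456, 224]) cube([25, 692, 152]);
translate([2117, 456, 224]) cube([25, 692, 152]);
translate([436, 369, 376]) cube([83, 866, 20]);
translate([638, 369, 376]) cube([83, 866, 20]);
translate([840, 369, 376]) cube([83, 866, 20]);
translate([1042, 369, 376]) cube([83, 866, 20]);
translate([1244, 369, 376]) cube([83, 866, 20]);
translate([1446, 369, 376]) cube([83, 866, 20]);
translate([1648, 369, 376]) cube([83, 866, 20]);
translate([1850, 369, 376]) cube([83, 866, 20]);


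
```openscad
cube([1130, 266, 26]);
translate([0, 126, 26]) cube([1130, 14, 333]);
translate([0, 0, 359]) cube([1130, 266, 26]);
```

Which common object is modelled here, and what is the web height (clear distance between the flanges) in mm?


An I-beam. The web height is 333 mm.

Two wide flanges with a thin centred web — an I-beam. Overall 385 mm minus two 26 mm flanges gives a web of 385 − 2·26 = 333 mm.


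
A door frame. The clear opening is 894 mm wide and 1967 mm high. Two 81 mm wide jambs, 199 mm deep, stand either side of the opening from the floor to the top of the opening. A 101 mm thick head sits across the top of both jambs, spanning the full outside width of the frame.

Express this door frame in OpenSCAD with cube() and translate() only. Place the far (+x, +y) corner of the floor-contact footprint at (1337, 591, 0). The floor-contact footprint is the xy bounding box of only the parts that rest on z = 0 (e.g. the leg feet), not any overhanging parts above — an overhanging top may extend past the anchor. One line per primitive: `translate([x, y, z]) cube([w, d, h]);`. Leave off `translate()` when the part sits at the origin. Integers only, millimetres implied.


translate([281, 392, 0]) cube([81, 199, 1967]);
translate([1256, 392, 0]) cube([81, 199, 1967]);
translate([281, 392, 1967]) cube([1056, 199, 101]);


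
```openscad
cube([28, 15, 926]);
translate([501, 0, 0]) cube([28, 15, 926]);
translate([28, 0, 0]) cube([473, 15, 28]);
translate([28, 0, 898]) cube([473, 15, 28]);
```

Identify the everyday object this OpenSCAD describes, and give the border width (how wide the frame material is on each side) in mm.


A picture frame. The border width is 28 mm.

Four thin pieces enclosing a rectangular opening — a picture frame. The two full-height stiles are 926 mm tall; the top rail sits at z = 898 and is 28 mm tall, so the border above the opening is 926 − 898 = 28 mm, matching the stile x-width.


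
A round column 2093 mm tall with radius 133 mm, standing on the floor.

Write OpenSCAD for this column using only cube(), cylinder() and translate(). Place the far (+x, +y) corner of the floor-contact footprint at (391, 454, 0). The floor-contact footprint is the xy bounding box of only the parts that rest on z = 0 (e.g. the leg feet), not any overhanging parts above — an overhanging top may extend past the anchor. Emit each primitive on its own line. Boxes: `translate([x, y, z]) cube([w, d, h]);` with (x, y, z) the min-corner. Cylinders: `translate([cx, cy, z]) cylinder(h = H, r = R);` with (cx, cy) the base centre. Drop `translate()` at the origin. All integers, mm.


translate([258, 321, 0]) cylinder(h = 2093, r = 133);


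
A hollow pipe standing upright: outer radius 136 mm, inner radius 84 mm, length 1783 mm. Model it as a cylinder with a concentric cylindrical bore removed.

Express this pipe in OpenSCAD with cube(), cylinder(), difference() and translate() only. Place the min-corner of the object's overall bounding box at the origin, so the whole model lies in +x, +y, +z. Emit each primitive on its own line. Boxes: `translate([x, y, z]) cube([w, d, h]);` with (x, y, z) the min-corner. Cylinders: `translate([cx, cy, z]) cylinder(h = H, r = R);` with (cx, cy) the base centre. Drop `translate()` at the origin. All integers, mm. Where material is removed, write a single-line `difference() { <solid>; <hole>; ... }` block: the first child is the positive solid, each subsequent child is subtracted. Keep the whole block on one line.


difference() { translate([136, 136, 0]) cylinder(h = 1783, r = 136); translate([136, 136, 0]) cylinder(h = 1783, r = 84); }


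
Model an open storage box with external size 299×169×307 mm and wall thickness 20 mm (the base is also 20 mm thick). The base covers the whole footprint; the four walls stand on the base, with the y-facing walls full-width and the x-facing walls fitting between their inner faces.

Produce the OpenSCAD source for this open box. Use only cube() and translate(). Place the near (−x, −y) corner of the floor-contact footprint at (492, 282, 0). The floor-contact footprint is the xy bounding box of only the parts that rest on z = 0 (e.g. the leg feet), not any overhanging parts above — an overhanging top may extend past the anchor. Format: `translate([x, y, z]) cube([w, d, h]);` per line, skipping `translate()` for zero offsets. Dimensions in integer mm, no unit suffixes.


translate([492, 282, 0]) cube([299, 169, 20]);
translate([492, 282, 20]) cube([299, 20, 287]);
translate([492, 431, 20]) cube([299, 20, 287]);
translate([492, 302, 20]) cube([20, 129, 287]);
translate([771, 302, 20]) cube([20, 129, 287]);


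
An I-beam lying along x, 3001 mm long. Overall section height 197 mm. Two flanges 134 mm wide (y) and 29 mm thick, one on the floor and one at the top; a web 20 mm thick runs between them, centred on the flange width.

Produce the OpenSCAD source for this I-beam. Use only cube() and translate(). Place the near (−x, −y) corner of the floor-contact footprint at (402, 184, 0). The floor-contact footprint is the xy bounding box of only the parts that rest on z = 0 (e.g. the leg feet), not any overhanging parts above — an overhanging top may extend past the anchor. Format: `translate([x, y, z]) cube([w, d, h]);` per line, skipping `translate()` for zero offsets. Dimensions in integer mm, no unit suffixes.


translate([402, 184, 0]) cube([3001, 134, 29]);
translate([402, 241, 29]) cube([3001, 20, 139]);
translate([402, 184, 168]) cube([3001, 134, 29]);


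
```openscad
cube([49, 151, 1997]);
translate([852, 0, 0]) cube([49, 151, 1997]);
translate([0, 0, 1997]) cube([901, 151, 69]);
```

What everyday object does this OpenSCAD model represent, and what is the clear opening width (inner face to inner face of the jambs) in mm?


A door frame. The clear opening width is 803 mm.

Two 1997 mm tall posts with a header on top — a door frame. The left jamb is 49 mm wide at x = 0; the right jamb starts at x = 852. The clear opening is 852 − 49 = 803 mm.


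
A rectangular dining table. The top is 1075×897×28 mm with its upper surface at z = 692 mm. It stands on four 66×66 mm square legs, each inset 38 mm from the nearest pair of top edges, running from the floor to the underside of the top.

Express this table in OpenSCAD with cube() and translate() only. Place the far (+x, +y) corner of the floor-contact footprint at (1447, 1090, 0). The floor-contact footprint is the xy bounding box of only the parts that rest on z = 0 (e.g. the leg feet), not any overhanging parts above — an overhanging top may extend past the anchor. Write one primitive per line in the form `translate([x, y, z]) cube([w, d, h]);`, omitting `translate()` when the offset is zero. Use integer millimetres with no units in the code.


// leg_h = 692 - 28 = 664
translate([410, 231, 664]) cube([1075, 897, 28]);
translate([448, 269, 0]) cube([66, 66, 664]);
translate([1381, 269, 0]) cube([66, 66, 664]);
translate([448, 1024, 0]) cube([66, 66, 664]);
translate([1381, 1024, 0]) cube([66, 66, 664]);


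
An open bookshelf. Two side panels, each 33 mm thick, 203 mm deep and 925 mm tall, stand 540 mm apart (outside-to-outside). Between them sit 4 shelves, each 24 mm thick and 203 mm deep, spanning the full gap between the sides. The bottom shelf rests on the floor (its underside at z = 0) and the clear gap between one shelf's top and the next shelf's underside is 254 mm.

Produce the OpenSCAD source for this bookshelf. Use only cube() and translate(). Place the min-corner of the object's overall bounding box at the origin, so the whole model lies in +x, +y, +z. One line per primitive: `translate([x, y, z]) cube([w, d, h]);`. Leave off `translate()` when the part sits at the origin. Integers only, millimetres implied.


cube([33, 203, 925]);
translate([507, 0, 0]) cube([33, 203, 925]);
translate([33, 0, 0]) cube([474, 203, 24]);
translate([33, 0, 278]) cube([474, 203, 24]);
translate([33, 0, 556]) cube([474, 203, 24]);
translate([33, 0, 834]) cube([474, 203, 24]);


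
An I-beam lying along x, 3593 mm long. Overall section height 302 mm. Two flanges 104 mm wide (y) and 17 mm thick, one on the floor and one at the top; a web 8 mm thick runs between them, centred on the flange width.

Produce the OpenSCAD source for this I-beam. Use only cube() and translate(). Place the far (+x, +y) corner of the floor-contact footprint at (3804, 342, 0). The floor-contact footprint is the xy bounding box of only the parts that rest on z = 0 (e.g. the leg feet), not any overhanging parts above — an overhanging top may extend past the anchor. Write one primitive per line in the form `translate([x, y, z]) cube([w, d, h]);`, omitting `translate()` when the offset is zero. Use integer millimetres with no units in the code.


translate([211, 238, 0]) cube([3593, 104, 17]);
translate([211, 286, 17]) cube([3593, 8, 268]);
translate([211, 238, 285]) cube([3593, 104, 17]);


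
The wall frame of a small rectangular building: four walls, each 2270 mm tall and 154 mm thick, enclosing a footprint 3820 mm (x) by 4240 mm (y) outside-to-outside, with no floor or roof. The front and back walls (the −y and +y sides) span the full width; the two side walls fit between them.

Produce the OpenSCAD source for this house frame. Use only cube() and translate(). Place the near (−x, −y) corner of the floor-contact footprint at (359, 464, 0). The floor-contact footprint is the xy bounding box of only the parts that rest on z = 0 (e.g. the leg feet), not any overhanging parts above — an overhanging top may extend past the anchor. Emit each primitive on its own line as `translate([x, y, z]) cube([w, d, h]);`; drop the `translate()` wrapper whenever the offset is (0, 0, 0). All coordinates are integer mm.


translate([359, 464, 0]) cube([3820, 154, 2270]);
translate([359, 4550, 0]) cube([3820, 154, 2270]);
translate([359, 618, 0]) cube([154, 3932, 2270]);
translate([4025, 618, 0]) cube([154, 3932, 2270]);


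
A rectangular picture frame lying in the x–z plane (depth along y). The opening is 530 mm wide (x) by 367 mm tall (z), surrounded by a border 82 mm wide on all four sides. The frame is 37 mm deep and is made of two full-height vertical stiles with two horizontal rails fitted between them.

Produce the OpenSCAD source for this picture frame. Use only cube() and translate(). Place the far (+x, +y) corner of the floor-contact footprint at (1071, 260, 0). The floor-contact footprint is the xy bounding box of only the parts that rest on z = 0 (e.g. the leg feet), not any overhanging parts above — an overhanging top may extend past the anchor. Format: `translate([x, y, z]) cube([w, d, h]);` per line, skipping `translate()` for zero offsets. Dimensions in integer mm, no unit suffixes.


translate([377, 223, 0]) cube([82, 37, 531]);
translate([989, 223, 0]) cube([82, 37, 531]);
translate([459, 223, 0]) cube([530, 37, 82]);
translate([459, 223, 449]) cube([530, 37, 82]);


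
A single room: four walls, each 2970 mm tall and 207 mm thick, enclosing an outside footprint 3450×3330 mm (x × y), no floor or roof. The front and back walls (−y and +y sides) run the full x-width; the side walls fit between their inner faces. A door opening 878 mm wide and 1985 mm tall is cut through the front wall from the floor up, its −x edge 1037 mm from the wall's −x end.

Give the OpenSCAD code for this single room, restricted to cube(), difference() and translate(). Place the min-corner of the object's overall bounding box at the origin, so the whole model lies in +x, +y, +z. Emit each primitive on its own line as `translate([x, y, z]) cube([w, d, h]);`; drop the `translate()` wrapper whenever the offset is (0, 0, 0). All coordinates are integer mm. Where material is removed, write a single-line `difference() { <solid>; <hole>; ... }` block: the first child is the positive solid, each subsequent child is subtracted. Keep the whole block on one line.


difference() { cube([3450, 207, 2970]); translate([1037, 0, 0]) cube([878, 207, 1985]); }
translate([0, 3123, 0]) cube([3450, 207, 2970]);
translate([0, 207, 0]) cube([207, 2916, 2970]);
translate([3243, 207, 0]) cube([207, 2916, 2970]);


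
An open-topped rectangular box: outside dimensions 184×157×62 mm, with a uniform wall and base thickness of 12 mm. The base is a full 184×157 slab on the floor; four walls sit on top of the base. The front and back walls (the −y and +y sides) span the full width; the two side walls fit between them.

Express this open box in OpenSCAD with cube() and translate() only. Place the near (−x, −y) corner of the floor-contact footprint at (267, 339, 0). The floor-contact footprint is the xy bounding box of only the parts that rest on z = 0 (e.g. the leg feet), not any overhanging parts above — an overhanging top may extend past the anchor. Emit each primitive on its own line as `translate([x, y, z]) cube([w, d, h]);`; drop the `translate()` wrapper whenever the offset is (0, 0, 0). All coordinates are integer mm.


translate([267, 339, 0]) cube([184, 157, 12]);
translate([267, 339, 12]) cube([184, 12, 50]);
translate([267, 484, 12]) cube([184, 12, 50]);
translate([267, 351, 12]) cube([12, 133, 50]);
translate([439, 351, 12]) cube([12, 133, 50]);


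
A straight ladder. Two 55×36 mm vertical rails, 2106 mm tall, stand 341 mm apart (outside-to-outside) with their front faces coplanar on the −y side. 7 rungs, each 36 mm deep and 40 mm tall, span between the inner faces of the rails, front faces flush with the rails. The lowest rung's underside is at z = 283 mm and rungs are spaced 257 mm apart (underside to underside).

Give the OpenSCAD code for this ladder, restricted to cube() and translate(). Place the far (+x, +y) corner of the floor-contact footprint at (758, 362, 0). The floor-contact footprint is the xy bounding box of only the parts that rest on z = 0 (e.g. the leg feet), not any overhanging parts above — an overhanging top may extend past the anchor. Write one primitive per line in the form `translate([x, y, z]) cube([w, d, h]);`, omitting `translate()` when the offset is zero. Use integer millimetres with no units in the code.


translate([417, 326, 0]) cube([55, 36, 2106]);
translate([703, 326, 0]) cube([55, 36, 2106]);
translate([472, 326, 283]) cube([231, 36, 40]);
translate([472, 326, 540]) cube([231, 36, 40]);
translate([472, 326, 797]) cube([231, 36, 40]);
translate([472, 326, 1054]) cube([231, 36, 40]);
translate([472, 326, 1311]) cube([231, 36, 40]);
translate([472, 326, 1568]) cube([231, 36, 40]);
translate([472, 326, 1825]) cube([231, 36, 40]);


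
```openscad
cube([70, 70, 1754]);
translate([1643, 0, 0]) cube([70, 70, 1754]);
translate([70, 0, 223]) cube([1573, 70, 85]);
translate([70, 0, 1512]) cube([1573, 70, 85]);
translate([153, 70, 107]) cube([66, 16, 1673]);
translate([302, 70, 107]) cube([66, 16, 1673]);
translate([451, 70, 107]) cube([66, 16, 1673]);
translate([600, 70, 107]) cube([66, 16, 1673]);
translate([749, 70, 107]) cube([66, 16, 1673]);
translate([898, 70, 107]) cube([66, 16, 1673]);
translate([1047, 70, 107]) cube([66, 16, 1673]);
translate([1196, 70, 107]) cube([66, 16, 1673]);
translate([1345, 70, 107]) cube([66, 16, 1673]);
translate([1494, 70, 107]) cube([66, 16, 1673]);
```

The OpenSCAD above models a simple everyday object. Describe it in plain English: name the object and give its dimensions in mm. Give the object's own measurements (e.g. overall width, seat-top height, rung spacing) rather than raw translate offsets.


A fence section. Two 70×70 mm posts, 1754 mm tall, stand on the floor with a clear span of 1573 mm between their inner faces. Two horizontal rails of 70×85 mm section span the gap between the posts with their undersides at z = 223 mm and z = 1512 mm, flush with the posts' −y face. 10 pickets, each 66 mm wide, 16 mm thick and 1673 mm tall, are fixed to the +y face of the rails with their bottoms at z = 107 mm, spaced across the span with a 83 mm gap after the −x post and between neighbouring pickets and before the +x post.


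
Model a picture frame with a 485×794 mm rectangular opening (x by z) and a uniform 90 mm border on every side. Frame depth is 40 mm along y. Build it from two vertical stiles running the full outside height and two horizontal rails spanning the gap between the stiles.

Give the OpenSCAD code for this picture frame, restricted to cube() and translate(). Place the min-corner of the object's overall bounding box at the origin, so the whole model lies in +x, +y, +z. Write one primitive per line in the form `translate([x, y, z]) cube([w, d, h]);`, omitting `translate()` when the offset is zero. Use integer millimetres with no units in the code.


cube([90, 40, 974]);
translate([575, 0, 0]) cube([90, 40, 974]);
translate([90, 0, 0]) cube([485, 40, 90]);
translate([90, 0, 884]) cube([485, 40, 90]);


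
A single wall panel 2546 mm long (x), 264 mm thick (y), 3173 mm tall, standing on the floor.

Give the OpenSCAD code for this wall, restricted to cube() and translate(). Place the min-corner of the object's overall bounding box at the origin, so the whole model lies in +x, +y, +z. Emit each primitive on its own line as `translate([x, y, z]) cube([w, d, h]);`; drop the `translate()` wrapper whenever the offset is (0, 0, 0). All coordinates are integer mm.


cube([2546, 264, 3173]);
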